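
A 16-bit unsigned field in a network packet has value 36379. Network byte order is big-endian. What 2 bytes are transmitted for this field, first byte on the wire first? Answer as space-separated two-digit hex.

36379 in hexadecimal, padded to 16 bits, is 0x8E1B.
Split into bytes (most-significant first): 8E 1B.
In big-endian order the high byte comes first in memory.
So the memory order matches the most-significant-first order: 8E 1B.

8E 1B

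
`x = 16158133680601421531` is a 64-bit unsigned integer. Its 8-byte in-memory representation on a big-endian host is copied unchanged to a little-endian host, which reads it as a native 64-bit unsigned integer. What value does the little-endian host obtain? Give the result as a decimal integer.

15840995085924187616

16158133680601421531 in 64-bit hexadecimal is 0xE03D38F91985D6DB.
Stored big-endian, the bytes at ascending addresses are E0 3D 38 F9 19 85 D6 DB.
Read back as little-endian, the first byte is least significant, giving 0xDBD68519F9383DE0.
0xDBD68519F9383DE0 = 15840995085924187616.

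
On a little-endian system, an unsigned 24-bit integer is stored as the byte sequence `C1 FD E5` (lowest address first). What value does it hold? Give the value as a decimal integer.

15072705

Little-endian: lowest address holds the least-significant byte.
Reassemble most-significant byte first: E5 FD C1 → 0xE5FDC1.
0xE5FDC1 = 15072705.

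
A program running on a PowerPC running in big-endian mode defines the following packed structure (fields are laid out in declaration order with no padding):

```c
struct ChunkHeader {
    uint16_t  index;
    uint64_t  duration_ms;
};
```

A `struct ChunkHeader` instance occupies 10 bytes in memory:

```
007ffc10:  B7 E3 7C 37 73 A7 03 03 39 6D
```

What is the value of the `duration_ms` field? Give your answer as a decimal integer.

`duration_ms` follows `index` (2 bytes), so it starts at byte offset 2 and occupies 8 bytes.
Bytes at offsets 2..9: 7C 37 73 A7 03 03 39 6D.
In big-endian order the high byte comes first in memory.
The bytes are already most-significant first: 0x7C3773A70303396D.
0x7C3773A70303396D = 8950749945569425773.

8950749945569425773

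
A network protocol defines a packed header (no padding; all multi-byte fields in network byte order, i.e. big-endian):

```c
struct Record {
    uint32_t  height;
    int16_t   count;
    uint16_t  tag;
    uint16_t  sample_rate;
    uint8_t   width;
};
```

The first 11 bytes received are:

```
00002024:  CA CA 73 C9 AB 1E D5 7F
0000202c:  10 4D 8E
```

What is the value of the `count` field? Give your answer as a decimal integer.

-21730

`count` follows `height` (4 bytes), so it starts at byte offset 4 and occupies 2 bytes.
Bytes at offsets 4..5: AB 1E.
In big-endian order the high byte comes first in memory.
The bytes are already most-significant first: 0xAB1E.
Top bit is set, so as a signed 16-bit value this is 0xAB1E − 2^16 = -21730.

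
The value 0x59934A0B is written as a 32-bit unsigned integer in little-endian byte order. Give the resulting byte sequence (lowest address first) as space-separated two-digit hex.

Split into bytes (most-significant first): 59 93 4A 0B.
In little-endian order the low byte comes first in memory.
So at ascending addresses the bytes are 0B 4A 93 59.

0B 4A 93 59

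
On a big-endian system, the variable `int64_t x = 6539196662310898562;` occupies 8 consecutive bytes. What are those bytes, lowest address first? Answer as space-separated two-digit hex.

6539196662310898562 in hexadecimal, padded to 64 bits, is 0x5ABFE4B7DD760B82.
Split into bytes (most-significant first): 5A BF E4 B7 DD 76 0B 82.
Big-endian stores the most-significant byte at the lowest address.
So the memory order matches the most-significant-first order: 5A BF E4 B7 DD 76 0B 82.

5A BF E4 B7 DD 76 0B 82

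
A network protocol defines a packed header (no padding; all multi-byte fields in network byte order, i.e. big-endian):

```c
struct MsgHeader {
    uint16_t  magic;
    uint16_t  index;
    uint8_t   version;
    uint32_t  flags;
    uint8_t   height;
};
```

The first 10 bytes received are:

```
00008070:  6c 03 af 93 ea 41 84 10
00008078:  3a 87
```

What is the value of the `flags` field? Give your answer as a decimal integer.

1099173946

`flags` follows `magic` (2 B), `index` (2 B), `version` (1 B), so it starts at offset 2 + 2 + 1 = 5 and occupies 4 bytes.
Bytes at offsets 5..8: 41 84 10 3A.
In big-endian order the high byte comes first in memory.
The bytes are already most-significant first: 0x4184103A.
0x4184103A = 1099173946.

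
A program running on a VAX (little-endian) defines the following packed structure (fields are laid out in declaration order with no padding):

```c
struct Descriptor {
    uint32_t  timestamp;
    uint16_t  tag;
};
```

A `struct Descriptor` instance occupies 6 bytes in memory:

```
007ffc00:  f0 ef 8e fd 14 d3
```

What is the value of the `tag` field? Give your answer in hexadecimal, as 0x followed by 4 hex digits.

`tag` follows `timestamp` (4 bytes), so it starts at byte offset 4 and occupies 2 bytes.
Bytes at offsets 4..5: 14 D3.
In little-endian order the low byte comes first in memory.
Reassemble most-significant byte first: D3 14 → 0xD314.

0xD314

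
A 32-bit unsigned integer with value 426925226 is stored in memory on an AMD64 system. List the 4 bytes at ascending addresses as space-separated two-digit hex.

AA 5C 72 19

426925226 in hexadecimal, padded to 32 bits, is 0x19725CAA.
Split into bytes (most-significant first): 19 72 5C AA.
Little-endian: lowest address holds the least-significant byte.
So at ascending addresses the bytes are AA 5C 72 19.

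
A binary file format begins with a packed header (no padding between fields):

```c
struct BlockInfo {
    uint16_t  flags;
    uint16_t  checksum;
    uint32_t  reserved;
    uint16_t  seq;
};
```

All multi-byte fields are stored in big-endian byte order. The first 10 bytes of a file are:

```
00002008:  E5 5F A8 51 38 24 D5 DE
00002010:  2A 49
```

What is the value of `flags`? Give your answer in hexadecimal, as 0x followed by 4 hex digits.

0xE55F

`flags` is the first field, at byte offset 0, occupying 2 bytes.
Bytes at offsets 0..1: E5 5F.
In big-endian order the high byte comes first in memory.
The bytes are already most-significant first: 0xE55F.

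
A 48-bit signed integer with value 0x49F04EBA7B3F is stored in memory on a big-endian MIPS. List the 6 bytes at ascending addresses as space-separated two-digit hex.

49 F0 4E BA 7B 3F

Split into bytes (most-significant first): 49 F0 4E BA 7B 3F.
Big-endian: lowest address holds the most-significant byte.
So the memory order matches the most-significant-first order: 49 F0 4E BA 7B 3F.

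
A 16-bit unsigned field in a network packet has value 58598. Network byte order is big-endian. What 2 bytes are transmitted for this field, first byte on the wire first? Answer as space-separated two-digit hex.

E4 E6

58598 in hexadecimal, padded to 16 bits, is 0xE4E6.
Split into bytes (most-significant first): E4 E6.
Big-endian stores the most-significant byte at the lowest address.
So the memory order matches the most-significant-first order: E4 E6.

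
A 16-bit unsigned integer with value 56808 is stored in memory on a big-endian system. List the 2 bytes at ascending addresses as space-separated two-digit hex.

56808 in hexadecimal, padded to 16 bits, is 0xDDE8.
Split into bytes (most-significant first): DD E8.
Big-endian: lowest address holds the most-significant byte.
So the memory order matches the most-significant-first order: DD E8.

DD E8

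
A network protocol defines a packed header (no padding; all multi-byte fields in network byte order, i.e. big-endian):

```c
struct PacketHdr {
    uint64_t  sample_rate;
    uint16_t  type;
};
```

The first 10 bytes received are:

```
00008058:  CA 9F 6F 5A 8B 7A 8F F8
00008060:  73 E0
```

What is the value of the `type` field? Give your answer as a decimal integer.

`type` follows `sample_rate` (8 bytes), so it starts at byte offset 8 and occupies 2 bytes.
Bytes at offsets 8..9: 73 E0.
In big-endian order the high byte comes first in memory.
The bytes are already most-significant first: 0x73E0.
0x73E0 = 29664.

29664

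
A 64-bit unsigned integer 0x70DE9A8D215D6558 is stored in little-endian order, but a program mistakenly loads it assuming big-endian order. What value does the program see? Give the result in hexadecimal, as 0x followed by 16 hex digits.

0x58655D218D9ADE70

Stored little-endian, the bytes at ascending addresses are 58 65 5D 21 8D 9A DE 70.
Read back as big-endian, the last byte is least significant, giving 0x58655D218D9ADE70.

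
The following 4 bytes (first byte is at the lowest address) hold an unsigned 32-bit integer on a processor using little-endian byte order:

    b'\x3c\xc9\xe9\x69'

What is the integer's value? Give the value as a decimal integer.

In little-endian order the low byte comes first in memory.
Reassemble most-significant byte first: 69 E9 C9 3C → 0x69E9C93C.
0x69E9C93C = 1776929084.

1776929084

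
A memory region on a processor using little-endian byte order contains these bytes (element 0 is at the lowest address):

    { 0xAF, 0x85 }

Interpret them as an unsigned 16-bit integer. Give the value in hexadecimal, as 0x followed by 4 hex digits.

Little-endian stores the least-significant byte at the lowest address.
Reassemble most-significant byte first: 85 AF → 0x85AF.

0x85AF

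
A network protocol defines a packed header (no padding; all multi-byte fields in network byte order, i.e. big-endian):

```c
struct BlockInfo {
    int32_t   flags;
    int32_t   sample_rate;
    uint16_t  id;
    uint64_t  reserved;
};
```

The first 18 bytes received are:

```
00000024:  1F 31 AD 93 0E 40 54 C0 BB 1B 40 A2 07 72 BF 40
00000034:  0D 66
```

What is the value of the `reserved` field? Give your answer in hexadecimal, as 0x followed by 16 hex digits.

`reserved` follows `flags` (4 B), `sample_rate` (4 B), `id` (2 B), so it starts at offset 4 + 4 + 2 = 10 and occupies 8 bytes.
Bytes at offsets 10..17: 40 A2 07 72 BF 40 0D 66.
Big-endian stores the most-significant byte at the lowest address.
The bytes are already most-significant first: 0x40A20772BF400D66.

0x40A20772BF400D66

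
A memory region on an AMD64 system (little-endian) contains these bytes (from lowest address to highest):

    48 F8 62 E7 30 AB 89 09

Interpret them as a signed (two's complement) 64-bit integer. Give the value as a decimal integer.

Little-endian: lowest address holds the least-significant byte.
Reassemble most-significant byte first: 09 89 AB 30 E7 62 F8 48 → 0x0989AB30E762F848.
0x0989AB30E762F848 = 687268644679514184.

687268644679514184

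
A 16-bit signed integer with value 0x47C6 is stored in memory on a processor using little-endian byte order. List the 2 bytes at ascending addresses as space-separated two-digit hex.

Split into bytes (most-significant first): 47 C6.
Little-endian stores the least-significant byte at the lowest address.
So at ascending addresses the bytes are C6 47.

C6 47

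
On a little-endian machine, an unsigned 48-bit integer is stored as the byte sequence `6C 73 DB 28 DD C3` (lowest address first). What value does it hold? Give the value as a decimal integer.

215354640659308

Little-endian: lowest address holds the least-significant byte.
Reassemble most-significant byte first: C3 DD 28 DB 73 6C → 0xC3DD28DB736C.
0xC3DD28DB736C = 215354640659308.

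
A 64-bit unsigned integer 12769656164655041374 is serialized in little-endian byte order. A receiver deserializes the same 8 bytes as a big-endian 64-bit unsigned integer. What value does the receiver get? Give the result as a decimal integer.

12769656164655041374 in 64-bit hexadecimal is 0xB136EEA00E240B5E.
Stored little-endian, the bytes at ascending addresses are 5E 0B 24 0E A0 EE 36 B1.
Read back as big-endian, the last byte is least significant, giving 0x5E0B240EA0EE36B1.
0x5E0B240EA0EE36B1 = 6776549709557151409.

6776549709557151409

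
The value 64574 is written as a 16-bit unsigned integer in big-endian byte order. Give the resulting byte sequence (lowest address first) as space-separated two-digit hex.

FC 3E

64574 in hexadecimal, padded to 16 bits, is 0xFC3E.
Split into bytes (most-significant first): FC 3E.
Big-endian stores the most-significant byte at the lowest address.
So the memory order matches the most-significant-first order: FC 3E.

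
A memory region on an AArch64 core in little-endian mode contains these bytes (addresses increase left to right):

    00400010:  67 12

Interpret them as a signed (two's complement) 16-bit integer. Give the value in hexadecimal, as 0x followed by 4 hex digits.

Little-endian: lowest address holds the least-significant byte.
Reassemble most-significant byte first: 12 67 → 0x1267.

0x1267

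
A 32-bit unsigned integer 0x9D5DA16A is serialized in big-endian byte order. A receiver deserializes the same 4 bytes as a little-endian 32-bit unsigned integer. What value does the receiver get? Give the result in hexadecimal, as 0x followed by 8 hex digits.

Stored big-endian, the bytes at ascending addresses are 9D 5D A1 6A.
Read back as little-endian, the first byte is least significant, giving 0x6AA15D9D.

0x6AA15D9D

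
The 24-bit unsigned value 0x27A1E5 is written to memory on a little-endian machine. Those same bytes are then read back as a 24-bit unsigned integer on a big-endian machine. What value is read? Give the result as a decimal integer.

Stored little-endian, the bytes at ascending addresses are E5 A1 27.
Read back as big-endian, the last byte is least significant, giving 0xE5A127.
0xE5A127 = 15048999.

15048999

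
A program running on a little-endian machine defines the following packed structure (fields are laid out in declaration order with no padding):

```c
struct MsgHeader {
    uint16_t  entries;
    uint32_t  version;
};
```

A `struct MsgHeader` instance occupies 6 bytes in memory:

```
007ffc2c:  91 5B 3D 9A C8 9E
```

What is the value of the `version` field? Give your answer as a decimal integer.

`version` follows `entries` (2 bytes), so it starts at byte offset 2 and occupies 4 bytes.
Bytes at offsets 2..5: 3D 9A C8 9E.
Little-endian stores the least-significant byte at the lowest address.
Reassemble most-significant byte first: 9E C8 9A 3D → 0x9EC89A3D.
0x9EC89A3D = 2663946813.

2663946813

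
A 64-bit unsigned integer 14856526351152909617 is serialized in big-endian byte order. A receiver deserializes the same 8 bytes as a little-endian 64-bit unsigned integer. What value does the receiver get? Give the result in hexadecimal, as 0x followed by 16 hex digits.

0x310DB3CC00FC2CCE

14856526351152909617 in 64-bit hexadecimal is 0xCE2CFC00CCB30D31.
Stored big-endian, the bytes at ascending addresses are CE 2C FC 00 CC B3 0D 31.
Read back as little-endian, the first byte is least significant, giving 0x310DB3CC00FC2CCE.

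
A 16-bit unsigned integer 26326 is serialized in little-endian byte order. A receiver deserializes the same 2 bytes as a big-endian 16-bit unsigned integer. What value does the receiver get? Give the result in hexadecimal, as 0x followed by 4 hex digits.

26326 in 16-bit hexadecimal is 0x66D6.
Stored little-endian, the bytes at ascending addresses are D6 66.
Read back as big-endian, the last byte is least significant, giving 0xD666.

0xD666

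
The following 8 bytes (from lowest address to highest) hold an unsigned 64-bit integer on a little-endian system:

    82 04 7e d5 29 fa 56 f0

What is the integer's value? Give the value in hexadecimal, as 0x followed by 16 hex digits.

0xF056FA29D57E0482

Little-endian stores the least-significant byte at the lowest address.
Reassemble most-significant byte first: F0 56 FA 29 D5 7E 04 82 → 0xF056FA29D57E0482.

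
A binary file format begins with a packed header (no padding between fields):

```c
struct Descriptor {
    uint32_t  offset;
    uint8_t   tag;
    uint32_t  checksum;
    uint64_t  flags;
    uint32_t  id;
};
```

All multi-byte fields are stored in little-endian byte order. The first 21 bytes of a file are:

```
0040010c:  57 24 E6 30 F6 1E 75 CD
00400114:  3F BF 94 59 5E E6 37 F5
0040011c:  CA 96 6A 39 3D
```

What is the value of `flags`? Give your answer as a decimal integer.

14624656827520488639

`flags` follows `offset` (4 B), `tag` (1 B), `checksum` (4 B), so it starts at offset 4 + 1 + 4 = 9 and occupies 8 bytes.
Bytes at offsets 9..16: BF 94 59 5E E6 37 F5 CA.
In little-endian order the low byte comes first in memory.
Reassemble most-significant byte first: CA F5 37 E6 5E 59 94 BF → 0xCAF537E65E5994BF.
0xCAF537E65E5994BF = 14624656827520488639.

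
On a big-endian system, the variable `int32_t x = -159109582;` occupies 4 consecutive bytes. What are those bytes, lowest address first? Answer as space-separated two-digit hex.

F6 84 2E 32

Two's complement of -159109582 in 32 bits: 159109582 = 0x097BD1CE; invert → 0xF6842E31; add 1 → 0xF6842E32.
Split into bytes (most-significant first): F6 84 2E 32.
Big-endian: lowest address holds the most-significant byte.
So the memory order matches the most-significant-first order: F6 84 2E 32.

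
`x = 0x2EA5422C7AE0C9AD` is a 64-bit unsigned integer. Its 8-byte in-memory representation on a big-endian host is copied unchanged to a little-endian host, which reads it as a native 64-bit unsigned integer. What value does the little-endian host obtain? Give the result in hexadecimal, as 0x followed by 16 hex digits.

0xADC9E07A2C42A52E

Stored big-endian, the bytes at ascending addresses are 2E A5 42 2C 7A E0 C9 AD.
Read back as little-endian, the first byte is least significant, giving 0xADC9E07A2C42A52E.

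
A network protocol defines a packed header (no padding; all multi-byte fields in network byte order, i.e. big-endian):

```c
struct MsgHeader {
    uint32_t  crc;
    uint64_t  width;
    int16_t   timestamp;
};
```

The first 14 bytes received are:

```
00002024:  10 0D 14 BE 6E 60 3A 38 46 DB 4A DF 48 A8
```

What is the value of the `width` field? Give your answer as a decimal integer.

`width` follows `crc` (4 bytes), so it starts at byte offset 4 and occupies 8 bytes.
Bytes at offsets 4..11: 6E 60 3A 38 46 DB 4A DF.
Big-endian stores the most-significant byte at the lowest address.
The bytes are already most-significant first: 0x6E603A3846DB4ADF.
0x6E603A3846DB4ADF = 7953420955317652191.

7953420955317652191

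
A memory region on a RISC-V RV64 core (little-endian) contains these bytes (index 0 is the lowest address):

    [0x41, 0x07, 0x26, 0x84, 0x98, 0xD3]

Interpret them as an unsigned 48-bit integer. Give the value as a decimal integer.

232652005574465

Little-endian: lowest address holds the least-significant byte.
Reassemble most-significant byte first: D3 98 84 26 07 41 → 0xD39884260741.
0xD39884260741 = 232652005574465.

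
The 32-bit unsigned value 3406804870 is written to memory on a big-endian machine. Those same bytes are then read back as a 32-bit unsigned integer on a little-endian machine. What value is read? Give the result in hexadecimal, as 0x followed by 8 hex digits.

3406804870 in 32-bit hexadecimal is 0xCB0FB786.
Stored big-endian, the bytes at ascending addresses are CB 0F B7 86.
Read back as little-endian, the first byte is least significant, giving 0x86B70FCB.

0x86B70FCB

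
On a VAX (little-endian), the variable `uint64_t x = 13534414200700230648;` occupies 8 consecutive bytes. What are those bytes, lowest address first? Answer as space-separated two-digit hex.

13534414200700230648 in hexadecimal, padded to 64 bits, is 0xBBD3E601D3BD5BF8.
Split into bytes (most-significant first): BB D3 E6 01 D3 BD 5B F8.
In little-endian order the low byte comes first in memory.
So at ascending addresses the bytes are F8 5B BD D3 01 E6 D3 BB.

F8 5B BD D3 01 E6 D3 BB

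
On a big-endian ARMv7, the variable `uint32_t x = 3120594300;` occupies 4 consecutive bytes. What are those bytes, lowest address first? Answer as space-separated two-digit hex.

BA 00 7D 7C

3120594300 in hexadecimal, padded to 32 bits, is 0xBA007D7C.
Split into bytes (most-significant first): BA 00 7D 7C.
Big-endian stores the most-significant byte at the lowest address.
So the memory order matches the most-significant-first order: BA 00 7D 7C.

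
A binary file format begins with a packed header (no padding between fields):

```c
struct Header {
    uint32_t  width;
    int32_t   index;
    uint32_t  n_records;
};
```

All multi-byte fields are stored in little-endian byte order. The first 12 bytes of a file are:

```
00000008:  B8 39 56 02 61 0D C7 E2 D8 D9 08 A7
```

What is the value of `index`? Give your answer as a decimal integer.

-490271391

`index` follows `width` (4 bytes), so it starts at byte offset 4 and occupies 4 bytes.
Bytes at offsets 4..7: 61 0D C7 E2.
In little-endian order the low byte comes first in memory.
Reassemble most-significant byte first: E2 C7 0D 61 → 0xE2C70D61.
Top bit is set, so as a signed 32-bit value this is 0xE2C70D61 − 2^32 = -490271391.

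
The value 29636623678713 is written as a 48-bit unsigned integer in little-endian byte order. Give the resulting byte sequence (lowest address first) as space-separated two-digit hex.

29636623678713 in hexadecimal, padded to 48 bits, is 0x1AF4506D3CF9.
Split into bytes (most-significant first): 1A F4 50 6D 3C F9.
In little-endian order the low byte comes first in memory.
So at ascending addresses the bytes are F9 3C 6D 50 F4 1A.

F9 3C 6D 50 F4 1A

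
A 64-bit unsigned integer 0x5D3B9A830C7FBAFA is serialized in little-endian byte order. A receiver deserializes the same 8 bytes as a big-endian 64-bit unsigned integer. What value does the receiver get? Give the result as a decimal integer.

Stored little-endian, the bytes at ascending addresses are FA BA 7F 0C 83 9A 3B 5D.
Read back as big-endian, the last byte is least significant, giving 0xFABA7F0C839A3B5D.
0xFABA7F0C839A3B5D = 18066892546874424157.

18066892546874424157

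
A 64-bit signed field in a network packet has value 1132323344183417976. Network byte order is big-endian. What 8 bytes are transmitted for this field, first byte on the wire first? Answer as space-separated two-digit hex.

1132323344183417976 in hexadecimal, padded to 64 bits, is 0x0FB6D2150CEF5C78.
Split into bytes (most-significant first): 0F B6 D2 15 0C EF 5C 78.
In big-endian order the high byte comes first in memory.
So the memory order matches the most-significant-first order: 0F B6 D2 15 0C EF 5C 78.

0F B6 D2 15 0C EF 5C 78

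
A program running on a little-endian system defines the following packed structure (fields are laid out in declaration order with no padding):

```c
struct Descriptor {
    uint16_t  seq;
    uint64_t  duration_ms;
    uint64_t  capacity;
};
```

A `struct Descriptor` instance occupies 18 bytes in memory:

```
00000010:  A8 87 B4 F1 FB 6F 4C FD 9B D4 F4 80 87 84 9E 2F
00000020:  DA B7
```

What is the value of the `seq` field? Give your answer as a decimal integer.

`seq` is the first field, at byte offset 0, occupying 2 bytes.
Bytes at offsets 0..1: A8 87.
Little-endian: lowest address holds the least-significant byte.
Reassemble most-significant byte first: 87 A8 → 0x87A8.
0x87A8 = 34728.

34728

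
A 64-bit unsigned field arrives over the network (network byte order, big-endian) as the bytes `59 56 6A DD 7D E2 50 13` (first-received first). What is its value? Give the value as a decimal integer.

Big-endian: lowest address holds the most-significant byte.
The bytes are already most-significant first: 0x59566ADD7DE25013.
0x59566ADD7DE25013 = 6437450216905003027.

6437450216905003027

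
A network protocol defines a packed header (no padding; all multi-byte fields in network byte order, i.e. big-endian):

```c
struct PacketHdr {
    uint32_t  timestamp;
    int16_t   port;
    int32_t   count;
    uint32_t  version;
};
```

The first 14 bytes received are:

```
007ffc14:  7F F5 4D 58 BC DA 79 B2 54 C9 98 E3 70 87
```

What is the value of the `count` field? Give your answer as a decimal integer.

`count` follows `timestamp` (4 B), `port` (2 B), so it starts at offset 4 + 2 = 6 and occupies 4 bytes.
Bytes at offsets 6..9: 79 B2 54 C9.
In big-endian order the high byte comes first in memory.
The bytes are already most-significant first: 0x79B254C9.
0x79B254C9 = 2041730249.

2041730249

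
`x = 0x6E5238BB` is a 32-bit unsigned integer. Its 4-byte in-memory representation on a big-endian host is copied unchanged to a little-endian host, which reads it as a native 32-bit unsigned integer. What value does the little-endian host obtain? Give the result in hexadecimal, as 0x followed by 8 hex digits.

0xBB38526E

Stored big-endian, the bytes at ascending addresses are 6E 52 38 BB.
Read back as little-endian, the first byte is least significant, giving 0xBB38526E.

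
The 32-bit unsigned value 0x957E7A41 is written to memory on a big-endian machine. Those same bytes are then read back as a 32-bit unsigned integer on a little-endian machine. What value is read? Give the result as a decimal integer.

1098546837

Stored big-endian, the bytes at ascending addresses are 95 7E 7A 41.
Read back as little-endian, the first byte is least significant, giving 0x417A7E95.
0x417A7E95 = 1098546837.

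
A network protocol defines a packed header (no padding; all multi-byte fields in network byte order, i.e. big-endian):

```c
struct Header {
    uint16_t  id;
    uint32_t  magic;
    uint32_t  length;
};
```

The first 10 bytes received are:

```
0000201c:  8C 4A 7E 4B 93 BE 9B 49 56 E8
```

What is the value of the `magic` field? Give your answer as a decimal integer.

`magic` follows `id` (2 bytes), so it starts at byte offset 2 and occupies 4 bytes.
Bytes at offsets 2..5: 7E 4B 93 BE.
Big-endian stores the most-significant byte at the lowest address.
The bytes are already most-significant first: 0x7E4B93BE.
0x7E4B93BE = 2118882238.

2118882238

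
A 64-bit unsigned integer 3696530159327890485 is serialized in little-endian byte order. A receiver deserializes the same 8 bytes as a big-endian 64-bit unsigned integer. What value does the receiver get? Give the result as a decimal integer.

3876545159314689075

3696530159327890485 in 64-bit hexadecimal is 0x334CB6984841CC35.
Stored little-endian, the bytes at ascending addresses are 35 CC 41 48 98 B6 4C 33.
Read back as big-endian, the last byte is least significant, giving 0x35CC414898B64C33.
0x35CC414898B64C33 = 3876545159314689075.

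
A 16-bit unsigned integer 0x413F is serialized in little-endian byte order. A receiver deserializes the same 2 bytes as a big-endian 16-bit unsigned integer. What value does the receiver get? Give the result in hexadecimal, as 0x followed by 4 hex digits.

0x3F41

Stored little-endian, the bytes at ascending addresses are 3F 41.
Read back as big-endian, the last byte is least significant, giving 0x3F41.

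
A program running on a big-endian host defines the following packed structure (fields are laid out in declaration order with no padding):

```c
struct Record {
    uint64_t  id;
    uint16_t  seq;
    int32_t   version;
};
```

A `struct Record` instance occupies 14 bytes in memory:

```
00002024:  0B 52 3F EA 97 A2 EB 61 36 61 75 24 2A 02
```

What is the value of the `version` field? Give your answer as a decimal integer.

1965304322

`version` follows `id` (8 B), `seq` (2 B), so it starts at offset 8 + 2 = 10 and occupies 4 bytes.
Bytes at offsets 10..13: 75 24 2A 02.
Big-endian: lowest address holds the most-significant byte.
The bytes are already most-significant first: 0x75242A02.
0x75242A02 = 1965304322.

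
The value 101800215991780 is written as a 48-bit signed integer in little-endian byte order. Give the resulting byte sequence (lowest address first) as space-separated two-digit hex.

E4 55 B6 35 96 5C

101800215991780 in hexadecimal, padded to 48 bits, is 0x5C9635B655E4.
Split into bytes (most-significant first): 5C 96 35 B6 55 E4.
Little-endian: lowest address holds the least-significant byte.
So at ascending addresses the bytes are E4 55 B6 35 96 5C.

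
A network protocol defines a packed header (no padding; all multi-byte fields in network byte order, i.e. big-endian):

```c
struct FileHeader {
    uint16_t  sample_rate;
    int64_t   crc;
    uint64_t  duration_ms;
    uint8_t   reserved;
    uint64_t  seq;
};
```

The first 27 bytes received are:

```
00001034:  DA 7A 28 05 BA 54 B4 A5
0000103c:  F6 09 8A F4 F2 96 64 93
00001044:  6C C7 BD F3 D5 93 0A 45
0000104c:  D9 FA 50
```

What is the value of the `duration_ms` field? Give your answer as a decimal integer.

10012894599297854663

`duration_ms` follows `sample_rate` (2 B), `crc` (8 B), so it starts at offset 2 + 8 = 10 and occupies 8 bytes.
Bytes at offsets 10..17: 8A F4 F2 96 64 93 6C C7.
In big-endian order the high byte comes first in memory.
The bytes are already most-significant first: 0x8AF4F29664936CC7.
0x8AF4F29664936CC7 = 10012894599297854663.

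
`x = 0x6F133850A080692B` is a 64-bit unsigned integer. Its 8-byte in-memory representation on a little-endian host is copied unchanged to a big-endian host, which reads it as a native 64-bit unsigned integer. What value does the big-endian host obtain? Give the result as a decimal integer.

3128172842214495087

Stored little-endian, the bytes at ascending addresses are 2B 69 80 A0 50 38 13 6F.
Read back as big-endian, the last byte is least significant, giving 0x2B6980A05038136F.
0x2B6980A05038136F = 3128172842214495087.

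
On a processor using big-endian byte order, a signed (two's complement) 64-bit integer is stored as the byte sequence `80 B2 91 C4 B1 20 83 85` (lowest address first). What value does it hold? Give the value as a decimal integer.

-9173109217028963451

Big-endian: lowest address holds the most-significant byte.
The bytes are already most-significant first: 0x80B291C4B1208385.
Top bit is set, so as a signed 64-bit value this is 0x80B291C4B1208385 − 2^64 = -9173109217028963451.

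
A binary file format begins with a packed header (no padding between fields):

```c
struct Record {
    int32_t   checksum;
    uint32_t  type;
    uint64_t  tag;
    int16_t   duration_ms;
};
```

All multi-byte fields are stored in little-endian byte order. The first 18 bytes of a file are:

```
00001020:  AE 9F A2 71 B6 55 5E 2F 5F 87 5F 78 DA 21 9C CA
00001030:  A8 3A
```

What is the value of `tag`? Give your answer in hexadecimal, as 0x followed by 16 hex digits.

`tag` follows `checksum` (4 B), `type` (4 B), so it starts at offset 4 + 4 = 8 and occupies 8 bytes.
Bytes at offsets 8..15: 5F 87 5F 78 DA 21 9C CA.
Little-endian stores the least-significant byte at the lowest address.
Reassemble most-significant byte first: CA 9C 21 DA 78 5F 87 5F → 0xCA9C21DA785F875F.

0xCA9C21DA785F875F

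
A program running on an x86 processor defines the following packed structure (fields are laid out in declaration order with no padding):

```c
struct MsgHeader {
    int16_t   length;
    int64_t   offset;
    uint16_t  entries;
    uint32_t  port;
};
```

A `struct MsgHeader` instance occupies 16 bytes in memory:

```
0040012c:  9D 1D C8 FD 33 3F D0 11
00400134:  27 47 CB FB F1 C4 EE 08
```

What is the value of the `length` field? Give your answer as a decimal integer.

`length` is the first field, at byte offset 0, occupying 2 bytes.
Bytes at offsets 0..1: 9D 1D.
In little-endian order the low byte comes first in memory.
Reassemble most-significant byte first: 1D 9D → 0x1D9D.
0x1D9D = 7581.

7581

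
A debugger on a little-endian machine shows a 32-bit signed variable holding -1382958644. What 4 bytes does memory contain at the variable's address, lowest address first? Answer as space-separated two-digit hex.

Two's complement of -1382958644 in 32 bits: 1382958644 = 0x526E4634; invert → 0xAD91B9CB; add 1 → 0xAD91B9CC.
Split into bytes (most-significant first): AD 91 B9 CC.
Little-endian: lowest address holds the least-significant byte.
So at ascending addresses the bytes are CC B9 91 AD.

CC B9 91 AD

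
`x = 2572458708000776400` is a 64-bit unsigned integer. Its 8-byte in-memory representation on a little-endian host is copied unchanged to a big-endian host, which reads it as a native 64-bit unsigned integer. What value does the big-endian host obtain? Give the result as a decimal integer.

2572458708000776400 in 64-bit hexadecimal is 0x23B33590C1BF20D0.
Stored little-endian, the bytes at ascending addresses are D0 20 BF C1 90 35 B3 23.
Read back as big-endian, the last byte is least significant, giving 0xD020BFC19035B323.
0xD020BFC19035B323 = 14997197597212783395.

14997197597212783395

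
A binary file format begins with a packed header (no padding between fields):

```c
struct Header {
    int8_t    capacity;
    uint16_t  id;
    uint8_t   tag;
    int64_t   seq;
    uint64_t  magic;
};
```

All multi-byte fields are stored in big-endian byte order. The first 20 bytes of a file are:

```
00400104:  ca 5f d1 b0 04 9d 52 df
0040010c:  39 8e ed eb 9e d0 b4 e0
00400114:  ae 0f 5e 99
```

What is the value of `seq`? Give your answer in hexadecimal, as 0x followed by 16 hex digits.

`seq` follows `capacity` (1 B), `id` (2 B), `tag` (1 B), so it starts at offset 1 + 2 + 1 = 4 and occupies 8 bytes.
Bytes at offsets 4..11: 04 9D 52 DF 39 8E ED EB.
Big-endian stores the most-significant byte at the lowest address.
The bytes are already most-significant first: 0x049D52DF398EEDEB.

0x049D52DF398EEDEB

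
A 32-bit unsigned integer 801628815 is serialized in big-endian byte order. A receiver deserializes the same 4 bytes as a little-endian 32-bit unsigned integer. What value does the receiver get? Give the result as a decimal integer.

2414004015

801628815 in 32-bit hexadecimal is 0x2FC7E28F.
Stored big-endian, the bytes at ascending addresses are 2F C7 E2 8F.
Read back as little-endian, the first byte is least significant, giving 0x8FE2C72F.
0x8FE2C72F = 2414004015.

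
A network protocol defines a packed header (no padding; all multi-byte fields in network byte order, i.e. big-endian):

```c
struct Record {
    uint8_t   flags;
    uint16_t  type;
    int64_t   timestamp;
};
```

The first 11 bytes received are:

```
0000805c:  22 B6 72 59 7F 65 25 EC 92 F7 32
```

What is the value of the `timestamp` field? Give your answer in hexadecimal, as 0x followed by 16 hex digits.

0x597F6525EC92F732

`timestamp` follows `flags` (1 B), `type` (2 B), so it starts at offset 1 + 2 = 3 and occupies 8 bytes.
Bytes at offsets 3..10: 59 7F 65 25 EC 92 F7 32.
In big-endian order the high byte comes first in memory.
The bytes are already most-significant first: 0x597F6525EC92F732.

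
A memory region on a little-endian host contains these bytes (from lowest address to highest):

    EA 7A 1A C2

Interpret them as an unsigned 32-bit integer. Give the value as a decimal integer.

3256515306

Little-endian: lowest address holds the least-significant byte.
Reassemble most-significant byte first: C2 1A 7A EA → 0xC21A7AEA.
0xC21A7AEA = 3256515306.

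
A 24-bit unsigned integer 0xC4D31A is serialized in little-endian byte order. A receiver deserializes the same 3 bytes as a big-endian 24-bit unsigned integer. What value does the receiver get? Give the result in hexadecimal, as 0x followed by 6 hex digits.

Stored little-endian, the bytes at ascending addresses are 1A D3 C4.
Read back as big-endian, the last byte is least significant, giving 0x1AD3C4.

0x1AD3C4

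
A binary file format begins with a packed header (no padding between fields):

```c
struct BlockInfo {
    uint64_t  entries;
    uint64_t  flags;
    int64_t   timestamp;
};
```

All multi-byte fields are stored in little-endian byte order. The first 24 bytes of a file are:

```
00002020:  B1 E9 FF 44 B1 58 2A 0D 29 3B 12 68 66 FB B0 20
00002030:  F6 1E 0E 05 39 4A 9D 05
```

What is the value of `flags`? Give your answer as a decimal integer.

2355659022366030633

`flags` follows `entries` (8 bytes), so it starts at byte offset 8 and occupies 8 bytes.
Bytes at offsets 8..15: 29 3B 12 68 66 FB B0 20.
Little-endian stores the least-significant byte at the lowest address.
Reassemble most-significant byte first: 20 B0 FB 66 68 12 3B 29 → 0x20B0FB6668123B29.
0x20B0FB6668123B29 = 2355659022366030633.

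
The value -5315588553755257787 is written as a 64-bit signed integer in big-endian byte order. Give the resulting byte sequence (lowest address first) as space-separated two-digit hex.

Two's complement of -5315588553755257787 in 64 bits: 5315588553755257787 = 0x49C4C3A05EB6EBBB; invert → 0xB63B3C5FA1491444; add 1 → 0xB63B3C5FA1491445.
Split into bytes (most-significant first): B6 3B 3C 5F A1 49 14 45.
Big-endian stores the most-significant byte at the lowest address.
So the memory order matches the most-significant-first order: B6 3B 3C 5F A1 49 14 45.

B6 3B 3C 5F A1 49 14 45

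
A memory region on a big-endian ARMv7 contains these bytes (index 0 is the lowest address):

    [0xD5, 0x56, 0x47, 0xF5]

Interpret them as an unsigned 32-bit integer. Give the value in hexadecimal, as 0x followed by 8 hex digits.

Big-endian: lowest address holds the most-significant byte.
The bytes are already most-significant first: 0xD55647F5.

0xD55647F5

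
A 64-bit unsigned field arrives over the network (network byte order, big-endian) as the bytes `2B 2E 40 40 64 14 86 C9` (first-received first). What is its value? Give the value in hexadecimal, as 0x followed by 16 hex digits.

Big-endian: lowest address holds the most-significant byte.
The bytes are already most-significant first: 0x2B2E4040641486C9.

0x2B2E4040641486C9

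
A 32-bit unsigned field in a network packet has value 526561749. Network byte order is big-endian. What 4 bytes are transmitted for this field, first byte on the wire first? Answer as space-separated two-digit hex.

526561749 in hexadecimal, padded to 32 bits, is 0x1F62B1D5.
Split into bytes (most-significant first): 1F 62 B1 D5.
Big-endian: lowest address holds the most-significant byte.
So the memory order matches the most-significant-first order: 1F 62 B1 D5.

1F 62 B1 D5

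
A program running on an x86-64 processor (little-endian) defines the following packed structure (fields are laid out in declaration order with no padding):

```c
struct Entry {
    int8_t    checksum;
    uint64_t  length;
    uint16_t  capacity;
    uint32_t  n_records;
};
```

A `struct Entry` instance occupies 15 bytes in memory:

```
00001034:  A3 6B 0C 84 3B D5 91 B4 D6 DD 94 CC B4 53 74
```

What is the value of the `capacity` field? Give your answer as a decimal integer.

38109

`capacity` follows `checksum` (1 B), `length` (8 B), so it starts at offset 1 + 8 = 9 and occupies 2 bytes.
Bytes at offsets 9..10: DD 94.
Little-endian: lowest address holds the least-significant byte.
Reassemble most-significant byte first: 94 DD → 0x94DD.
0x94DD = 38109.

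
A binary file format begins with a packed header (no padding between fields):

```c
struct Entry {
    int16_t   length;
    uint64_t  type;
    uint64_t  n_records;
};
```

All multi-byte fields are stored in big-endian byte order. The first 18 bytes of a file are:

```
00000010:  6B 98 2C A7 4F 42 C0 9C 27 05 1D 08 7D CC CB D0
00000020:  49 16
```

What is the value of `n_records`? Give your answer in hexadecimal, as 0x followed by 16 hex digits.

0x1D087DCCCBD04916

`n_records` follows `length` (2 B), `type` (8 B), so it starts at offset 2 + 8 = 10 and occupies 8 bytes.
Bytes at offsets 10..17: 1D 08 7D CC CB D0 49 16.
Big-endian: lowest address holds the most-significant byte.
The bytes are already most-significant first: 0x1D087DCCCBD04916.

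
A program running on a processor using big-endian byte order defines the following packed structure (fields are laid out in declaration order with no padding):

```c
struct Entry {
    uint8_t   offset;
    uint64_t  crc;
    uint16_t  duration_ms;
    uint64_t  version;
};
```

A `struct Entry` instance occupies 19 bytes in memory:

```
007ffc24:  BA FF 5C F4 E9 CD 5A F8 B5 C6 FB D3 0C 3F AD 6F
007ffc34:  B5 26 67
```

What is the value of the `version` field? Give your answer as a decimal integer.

15207600055859357287

`version` follows `offset` (1 B), `crc` (8 B), `duration_ms` (2 B), so it starts at offset 1 + 8 + 2 = 11 and occupies 8 bytes.
Bytes at offsets 11..18: D3 0C 3F AD 6F B5 26 67.
Big-endian: lowest address holds the most-significant byte.
The bytes are already most-significant first: 0xD30C3FAD6FB52667.
0xD30C3FAD6FB52667 = 15207600055859357287.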